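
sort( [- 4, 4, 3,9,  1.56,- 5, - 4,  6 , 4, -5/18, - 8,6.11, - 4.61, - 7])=[ - 8, - 7 ,-5,  -  4.61, - 4,  -  4,-5/18,  1.56, 3 , 4,4,6, 6.11, 9]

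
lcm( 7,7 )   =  7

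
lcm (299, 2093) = 2093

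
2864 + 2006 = 4870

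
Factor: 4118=2^1 * 29^1*71^1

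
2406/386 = 6 + 45/193=6.23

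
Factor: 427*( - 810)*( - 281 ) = 2^1 * 3^4*5^1*7^1*61^1*281^1 = 97189470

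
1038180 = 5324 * 195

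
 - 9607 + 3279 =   -  6328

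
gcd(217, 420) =7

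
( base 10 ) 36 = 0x24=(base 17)22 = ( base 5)121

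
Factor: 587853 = 3^2*7^2*31^1*43^1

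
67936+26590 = 94526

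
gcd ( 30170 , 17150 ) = 70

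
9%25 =9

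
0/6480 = 0 = 0.00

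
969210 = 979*990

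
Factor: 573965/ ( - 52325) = - 713/65 = -5^(-1 )*13^( - 1 ) * 23^1*31^1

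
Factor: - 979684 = -2^2*257^1*953^1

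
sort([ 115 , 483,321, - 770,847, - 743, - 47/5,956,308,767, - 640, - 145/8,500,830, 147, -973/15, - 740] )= [ - 770,  -  743,  -  740,- 640, - 973/15,-145/8, - 47/5, 115,147,308,321,483,  500, 767,830,847,  956]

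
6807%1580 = 487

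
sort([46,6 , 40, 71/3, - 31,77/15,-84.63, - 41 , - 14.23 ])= [ - 84.63, - 41, - 31, - 14.23,77/15, 6,71/3, 40 , 46 ]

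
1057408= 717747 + 339661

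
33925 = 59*575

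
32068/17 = 1886 + 6/17 = 1886.35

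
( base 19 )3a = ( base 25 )2H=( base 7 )124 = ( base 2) 1000011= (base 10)67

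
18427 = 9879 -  - 8548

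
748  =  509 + 239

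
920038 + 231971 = 1152009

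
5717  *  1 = 5717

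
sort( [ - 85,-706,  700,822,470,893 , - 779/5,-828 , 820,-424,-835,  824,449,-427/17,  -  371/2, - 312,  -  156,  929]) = [ -835, - 828, - 706, - 424, - 312, - 371/2,-156, - 779/5, - 85, - 427/17, 449, 470,700, 820,822, 824,893,929]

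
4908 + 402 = 5310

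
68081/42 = 1620 + 41/42 = 1620.98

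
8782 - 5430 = 3352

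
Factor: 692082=2^1*3^2*38449^1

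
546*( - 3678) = - 2008188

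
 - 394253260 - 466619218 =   -  860872478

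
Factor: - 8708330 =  - 2^1*5^1*870833^1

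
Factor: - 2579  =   - 2579^1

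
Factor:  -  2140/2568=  - 2^( - 1) * 3^( - 1)*5^1 = - 5/6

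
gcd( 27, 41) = 1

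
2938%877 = 307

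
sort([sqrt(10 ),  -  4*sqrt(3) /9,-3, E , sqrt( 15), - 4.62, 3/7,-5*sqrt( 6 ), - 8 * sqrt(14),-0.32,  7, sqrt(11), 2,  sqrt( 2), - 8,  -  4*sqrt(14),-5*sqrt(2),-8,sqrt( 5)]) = [ - 8*sqrt(14), - 4*sqrt(14), - 5*sqrt (6),-8,-8, - 5*sqrt(2),- 4.62,  -  3 ,- 4 *sqrt ( 3)/9,  -  0.32, 3/7, sqrt(2) , 2,  sqrt( 5),E,sqrt(10),sqrt( 11),sqrt(15), 7]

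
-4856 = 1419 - 6275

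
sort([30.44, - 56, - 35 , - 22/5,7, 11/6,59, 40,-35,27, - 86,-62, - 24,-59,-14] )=[ - 86,-62, - 59, - 56, - 35, - 35, - 24, - 14, - 22/5, 11/6, 7, 27,30.44, 40, 59 ] 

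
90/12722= 45/6361 = 0.01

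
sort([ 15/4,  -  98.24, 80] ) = [-98.24,  15/4 , 80 ]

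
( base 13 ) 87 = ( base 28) 3r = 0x6F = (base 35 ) 36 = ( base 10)111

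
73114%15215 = 12254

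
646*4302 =2779092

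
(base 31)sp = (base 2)1101111101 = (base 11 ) 742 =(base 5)12033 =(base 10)893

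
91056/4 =22764 =22764.00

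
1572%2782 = 1572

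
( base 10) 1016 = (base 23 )1l4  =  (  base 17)38d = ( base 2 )1111111000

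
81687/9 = 27229/3 = 9076.33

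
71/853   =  71/853 = 0.08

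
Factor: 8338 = 2^1*11^1*379^1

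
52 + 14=66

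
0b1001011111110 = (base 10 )4862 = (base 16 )12FE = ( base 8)11376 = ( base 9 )6602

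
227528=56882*4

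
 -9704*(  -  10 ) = 97040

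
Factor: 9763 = 13^1*751^1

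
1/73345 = 1/73345 = 0.00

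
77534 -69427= 8107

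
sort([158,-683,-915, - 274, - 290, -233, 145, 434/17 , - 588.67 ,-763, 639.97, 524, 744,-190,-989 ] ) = [  -  989,-915,-763, -683, - 588.67 , - 290 , - 274, - 233,-190,  434/17,145,158,524,639.97,  744]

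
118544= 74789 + 43755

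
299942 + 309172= 609114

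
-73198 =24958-98156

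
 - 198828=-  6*33138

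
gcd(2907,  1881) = 171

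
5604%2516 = 572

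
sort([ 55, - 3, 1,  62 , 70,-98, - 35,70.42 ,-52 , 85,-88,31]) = [-98, - 88, - 52,-35,-3 , 1  ,  31,55,62, 70,70.42, 85 ]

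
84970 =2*42485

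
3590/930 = 359/93 = 3.86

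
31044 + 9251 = 40295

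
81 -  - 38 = 119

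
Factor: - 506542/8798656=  - 2^(-5 ) *17^(-1 )*233^1*1087^1*8087^( - 1) = -253271/4399328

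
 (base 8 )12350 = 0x14e8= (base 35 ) 4cw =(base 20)D7C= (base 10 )5352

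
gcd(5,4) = 1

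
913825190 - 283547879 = 630277311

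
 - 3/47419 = - 3/47419  =  -  0.00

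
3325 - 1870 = 1455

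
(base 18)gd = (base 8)455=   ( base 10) 301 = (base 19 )FG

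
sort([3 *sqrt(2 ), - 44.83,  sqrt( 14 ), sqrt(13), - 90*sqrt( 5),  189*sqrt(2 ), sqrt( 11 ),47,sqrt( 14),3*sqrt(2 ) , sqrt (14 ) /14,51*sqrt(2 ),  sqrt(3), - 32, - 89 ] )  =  [  -  90*sqrt(5 ) , - 89,-44.83, - 32, sqrt(14)/14, sqrt( 3 ),sqrt( 11 ),sqrt( 13), sqrt( 14),sqrt(14 ) , 3*sqrt(2),3*sqrt (2 ), 47,  51 * sqrt(2 ) , 189*sqrt(2 )] 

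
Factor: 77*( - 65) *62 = -310310 = - 2^1*5^1*7^1*11^1*13^1*31^1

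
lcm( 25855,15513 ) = 77565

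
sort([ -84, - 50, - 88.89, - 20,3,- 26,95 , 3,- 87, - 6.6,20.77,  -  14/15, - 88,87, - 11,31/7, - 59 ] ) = [-88.89, - 88, - 87, - 84,  -  59, - 50, - 26, - 20, - 11, - 6.6,-14/15 , 3, 3,31/7, 20.77,87,95]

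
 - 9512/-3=9512/3  =  3170.67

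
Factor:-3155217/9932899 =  - 3^1 * 13^1 *17^1 * 739^ (-1 )*4759^1*13441^( - 1)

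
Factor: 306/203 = 2^1  *3^2*7^( - 1 )*17^1 * 29^( - 1 ) 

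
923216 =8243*112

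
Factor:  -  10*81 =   -  2^1*3^4*5^1 = - 810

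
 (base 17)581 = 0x62E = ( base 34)1ci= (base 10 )1582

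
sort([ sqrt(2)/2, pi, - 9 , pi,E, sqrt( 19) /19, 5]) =[ - 9, sqrt( 19 ) /19, sqrt( 2 )/2,E, pi, pi, 5]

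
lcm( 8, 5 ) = 40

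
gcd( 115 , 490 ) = 5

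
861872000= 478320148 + 383551852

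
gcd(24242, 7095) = 1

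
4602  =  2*2301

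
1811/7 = 258 + 5/7=   258.71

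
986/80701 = 986/80701 = 0.01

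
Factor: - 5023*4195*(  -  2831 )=5^1*19^1*149^1 * 839^1*5023^1= 59653374035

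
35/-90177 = -1 + 90142/90177 =- 0.00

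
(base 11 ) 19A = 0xE6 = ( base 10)230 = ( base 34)6Q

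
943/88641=943/88641=0.01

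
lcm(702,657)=51246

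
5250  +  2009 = 7259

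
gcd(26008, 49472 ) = 8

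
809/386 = 2 + 37/386=2.10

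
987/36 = 27+5/12= 27.42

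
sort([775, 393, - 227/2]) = [ - 227/2,393,775 ] 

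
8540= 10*854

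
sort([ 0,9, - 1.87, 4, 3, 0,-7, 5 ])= [  -  7, - 1.87, 0,0,3, 4,5,  9 ] 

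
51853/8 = 6481 + 5/8 = 6481.62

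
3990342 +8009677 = 12000019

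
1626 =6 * 271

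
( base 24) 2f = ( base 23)2H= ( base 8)77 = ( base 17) 3c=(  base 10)63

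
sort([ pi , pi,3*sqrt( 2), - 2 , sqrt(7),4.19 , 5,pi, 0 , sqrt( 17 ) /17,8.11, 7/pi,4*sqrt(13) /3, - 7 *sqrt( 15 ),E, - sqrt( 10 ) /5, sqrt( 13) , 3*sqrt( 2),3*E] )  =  [ - 7*sqrt( 15 ), - 2, - sqrt(10)/5, 0,sqrt(17 ) /17,7/pi,sqrt (7 ) , E,pi,  pi , pi, sqrt(13),4.19,3*sqrt( 2) , 3*sqrt( 2),4*sqrt( 13 )/3,5,8.11,  3*E]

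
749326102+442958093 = 1192284195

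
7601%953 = 930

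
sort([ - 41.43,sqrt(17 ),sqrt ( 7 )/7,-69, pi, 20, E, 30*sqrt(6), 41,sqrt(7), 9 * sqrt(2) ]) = [ - 69, - 41.43,sqrt(7 ) /7,sqrt ( 7),  E, pi,sqrt(17) , 9*sqrt(2),20 , 41,  30 * sqrt(6 )]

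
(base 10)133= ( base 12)B1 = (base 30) 4D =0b10000101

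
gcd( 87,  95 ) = 1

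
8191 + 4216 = 12407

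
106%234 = 106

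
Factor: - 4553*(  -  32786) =2^1*13^2*29^1*97^1*157^1  =  149274658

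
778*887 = 690086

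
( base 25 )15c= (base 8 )1372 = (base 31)OI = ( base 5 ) 11022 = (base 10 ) 762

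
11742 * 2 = 23484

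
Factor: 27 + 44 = 71 = 71^1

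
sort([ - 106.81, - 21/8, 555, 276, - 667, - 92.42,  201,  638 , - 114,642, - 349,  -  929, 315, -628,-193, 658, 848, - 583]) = [ - 929, - 667, - 628,  -  583,  -  349, - 193, - 114 , - 106.81, - 92.42,  -  21/8, 201, 276,315, 555, 638,642,658, 848]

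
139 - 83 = 56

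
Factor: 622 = 2^1*311^1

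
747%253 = 241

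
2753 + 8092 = 10845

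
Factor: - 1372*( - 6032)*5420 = 2^8 * 5^1 *7^3 * 13^1*29^1*271^1 = 44855399680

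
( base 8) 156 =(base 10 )110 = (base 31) 3h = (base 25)4a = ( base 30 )3K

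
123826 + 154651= 278477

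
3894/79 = 49+23/79  =  49.29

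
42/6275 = 42/6275 = 0.01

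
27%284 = 27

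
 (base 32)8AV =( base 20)1173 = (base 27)BJB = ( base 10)8543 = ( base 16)215F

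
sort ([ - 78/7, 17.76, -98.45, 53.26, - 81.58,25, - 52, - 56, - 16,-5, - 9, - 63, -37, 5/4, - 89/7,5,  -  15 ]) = [ - 98.45, - 81.58, - 63, - 56, - 52, - 37,- 16 ,  -  15, - 89/7,  -  78/7, - 9,-5, 5/4,  5, 17.76,25, 53.26 ]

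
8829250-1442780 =7386470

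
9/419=9/419 = 0.02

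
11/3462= 11/3462 = 0.00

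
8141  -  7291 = 850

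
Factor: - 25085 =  - 5^1*29^1*173^1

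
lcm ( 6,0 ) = 0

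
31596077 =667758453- 636162376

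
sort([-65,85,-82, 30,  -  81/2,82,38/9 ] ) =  [ - 82,-65, - 81/2,38/9,  30,82,  85] 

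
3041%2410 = 631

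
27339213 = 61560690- 34221477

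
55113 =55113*1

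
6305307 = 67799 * 93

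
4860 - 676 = 4184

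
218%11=9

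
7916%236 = 128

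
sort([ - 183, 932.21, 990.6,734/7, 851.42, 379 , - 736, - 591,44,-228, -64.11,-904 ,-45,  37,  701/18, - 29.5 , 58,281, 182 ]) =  [-904, - 736,-591, - 228, - 183,-64.11, - 45,-29.5, 37,701/18 , 44, 58,734/7 , 182,281, 379, 851.42,932.21,990.6 ]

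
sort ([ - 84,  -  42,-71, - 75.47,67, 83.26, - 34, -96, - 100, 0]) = [ - 100, - 96 , - 84, - 75.47, - 71, - 42,-34, 0,67, 83.26]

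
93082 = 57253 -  - 35829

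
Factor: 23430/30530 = 33/43 = 3^1*11^1*43^( - 1 ) 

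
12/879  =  4/293 = 0.01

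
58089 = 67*867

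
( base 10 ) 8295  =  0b10000001100111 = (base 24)E9F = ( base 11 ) 6261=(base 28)ag7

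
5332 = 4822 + 510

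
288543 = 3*96181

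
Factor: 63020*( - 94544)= -2^6*5^1 * 19^1*23^1*137^1*311^1=-5958162880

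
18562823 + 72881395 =91444218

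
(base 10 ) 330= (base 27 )C6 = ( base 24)di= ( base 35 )9f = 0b101001010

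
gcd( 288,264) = 24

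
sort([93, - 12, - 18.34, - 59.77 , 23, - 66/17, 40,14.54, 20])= [ - 59.77,  -  18.34, - 12, - 66/17,14.54 , 20,23,40, 93]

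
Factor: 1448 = 2^3*181^1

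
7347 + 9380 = 16727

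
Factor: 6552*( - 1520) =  -2^7*3^2*5^1*7^1*13^1*19^1 = - 9959040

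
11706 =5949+5757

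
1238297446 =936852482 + 301444964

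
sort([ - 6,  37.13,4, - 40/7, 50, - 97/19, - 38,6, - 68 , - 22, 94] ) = [ - 68, - 38, - 22,  -  6, - 40/7, - 97/19, 4,  6, 37.13,  50, 94 ] 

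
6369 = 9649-3280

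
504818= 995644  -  490826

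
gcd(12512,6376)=8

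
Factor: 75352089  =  3^1*25117363^1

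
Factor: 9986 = 2^1*4993^1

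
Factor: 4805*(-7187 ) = - 34533535 = - 5^1*31^2*7187^1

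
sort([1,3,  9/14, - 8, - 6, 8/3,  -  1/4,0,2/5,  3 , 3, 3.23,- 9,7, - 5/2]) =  [-9, - 8, - 6, - 5/2, - 1/4, 0, 2/5, 9/14, 1,8/3  ,  3,3,3,  3.23, 7]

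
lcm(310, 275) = 17050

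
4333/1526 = 2 + 183/218 = 2.84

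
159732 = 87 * 1836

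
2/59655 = 2/59655 = 0.00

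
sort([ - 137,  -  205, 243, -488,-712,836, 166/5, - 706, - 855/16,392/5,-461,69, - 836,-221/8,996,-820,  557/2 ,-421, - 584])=[ - 836 , -820, - 712, -706, - 584 ,  -  488, - 461,-421,-205, - 137,  -  855/16, - 221/8,166/5,69,392/5,243,557/2,836 , 996]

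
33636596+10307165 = 43943761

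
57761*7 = 404327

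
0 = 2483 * 0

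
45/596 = 45/596 = 0.08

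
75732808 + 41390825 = 117123633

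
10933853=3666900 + 7266953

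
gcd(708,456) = 12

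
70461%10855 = 5331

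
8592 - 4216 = 4376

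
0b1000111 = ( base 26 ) 2J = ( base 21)38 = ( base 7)131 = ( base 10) 71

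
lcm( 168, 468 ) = 6552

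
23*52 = 1196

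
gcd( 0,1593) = 1593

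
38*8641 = 328358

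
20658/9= 2295 + 1/3 = 2295.33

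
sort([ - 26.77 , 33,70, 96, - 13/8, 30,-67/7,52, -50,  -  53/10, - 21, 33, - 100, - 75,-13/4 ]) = [  -  100, -75, - 50,-26.77, - 21 , - 67/7, - 53/10,  -  13/4,- 13/8,  30,33,33,52,70, 96]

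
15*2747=41205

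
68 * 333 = 22644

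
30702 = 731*42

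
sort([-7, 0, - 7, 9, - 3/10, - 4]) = [ - 7 , - 7, - 4, - 3/10, 0, 9]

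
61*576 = 35136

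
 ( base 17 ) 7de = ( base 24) 3m2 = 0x8d2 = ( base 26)38m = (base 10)2258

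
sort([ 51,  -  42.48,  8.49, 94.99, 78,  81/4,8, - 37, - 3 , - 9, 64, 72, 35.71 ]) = [ - 42.48,- 37, - 9, - 3, 8,8.49, 81/4, 35.71,  51,64, 72, 78,  94.99]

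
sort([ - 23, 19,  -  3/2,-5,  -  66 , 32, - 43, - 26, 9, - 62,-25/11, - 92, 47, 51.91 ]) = [ - 92, - 66, - 62,  -  43, - 26,  -  23, - 5,-25/11,-3/2,9, 19, 32,47,51.91]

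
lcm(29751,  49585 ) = 148755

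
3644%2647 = 997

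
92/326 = 46/163  =  0.28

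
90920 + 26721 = 117641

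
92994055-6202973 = 86791082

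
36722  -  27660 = 9062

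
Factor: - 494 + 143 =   -  3^3 * 13^1 = - 351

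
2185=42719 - 40534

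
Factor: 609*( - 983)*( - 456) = 2^3*3^2*7^1* 19^1* 29^1*983^1 = 272983032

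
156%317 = 156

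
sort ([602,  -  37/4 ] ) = [- 37/4, 602]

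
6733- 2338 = 4395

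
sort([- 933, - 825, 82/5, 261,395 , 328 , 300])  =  [ - 933 ,-825,82/5,  261, 300, 328, 395]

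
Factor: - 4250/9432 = - 2125/4716 = -2^( - 2)*3^( - 2)*5^3*17^1*131^( - 1 )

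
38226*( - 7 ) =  - 267582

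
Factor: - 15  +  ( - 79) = - 2^1 *47^1 = -  94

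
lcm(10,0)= 0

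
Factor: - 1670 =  - 2^1*5^1*167^1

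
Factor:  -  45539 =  - 13^1*31^1*113^1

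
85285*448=38207680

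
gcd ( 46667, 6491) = 1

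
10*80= 800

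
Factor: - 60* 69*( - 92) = 380880=2^4 * 3^2 *5^1 * 23^2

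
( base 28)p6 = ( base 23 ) 17g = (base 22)1A2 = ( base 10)706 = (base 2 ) 1011000010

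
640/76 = 8+8/19  =  8.42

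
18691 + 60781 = 79472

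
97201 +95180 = 192381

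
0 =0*8250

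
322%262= 60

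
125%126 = 125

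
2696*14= 37744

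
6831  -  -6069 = 12900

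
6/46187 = 6/46187 = 0.00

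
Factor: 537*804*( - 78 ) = - 33676344 = - 2^3*3^3 *13^1*67^1*179^1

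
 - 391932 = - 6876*57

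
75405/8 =75405/8 = 9425.62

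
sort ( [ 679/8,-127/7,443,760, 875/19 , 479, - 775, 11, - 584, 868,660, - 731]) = [-775 , - 731 , - 584, - 127/7 , 11,875/19, 679/8, 443,  479,660, 760, 868 ] 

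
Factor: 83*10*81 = 67230 = 2^1*3^4*5^1*83^1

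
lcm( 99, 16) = 1584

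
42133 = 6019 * 7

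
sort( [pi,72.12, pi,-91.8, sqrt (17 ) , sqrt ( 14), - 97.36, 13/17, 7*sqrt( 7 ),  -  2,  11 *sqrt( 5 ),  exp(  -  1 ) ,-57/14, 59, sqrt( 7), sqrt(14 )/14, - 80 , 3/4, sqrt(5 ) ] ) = [ - 97.36, - 91.8,  -  80, - 57/14,  -  2, sqrt(14 )/14, exp( - 1), 3/4, 13/17, sqrt(  5 ), sqrt( 7),pi, pi, sqrt( 14 )  ,  sqrt( 17), 7*sqrt( 7) , 11*sqrt(5 ), 59,  72.12] 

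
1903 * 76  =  144628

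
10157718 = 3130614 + 7027104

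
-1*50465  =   - 50465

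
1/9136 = 1/9136 = 0.00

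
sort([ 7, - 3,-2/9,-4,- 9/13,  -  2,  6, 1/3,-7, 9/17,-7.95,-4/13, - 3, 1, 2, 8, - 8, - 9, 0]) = [ - 9 , - 8,-7.95, - 7,-4, - 3,-3, - 2,-9/13, - 4/13 , - 2/9, 0, 1/3, 9/17,  1, 2, 6,7, 8]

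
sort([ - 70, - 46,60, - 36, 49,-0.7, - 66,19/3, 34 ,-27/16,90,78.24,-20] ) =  [ - 70, - 66,-46, - 36, - 20, - 27/16,-0.7, 19/3,34, 49,60,78.24, 90]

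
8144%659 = 236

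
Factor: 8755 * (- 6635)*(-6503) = 377755530775 = 5^2 * 7^1 * 17^1*103^1 * 929^1*1327^1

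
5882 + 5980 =11862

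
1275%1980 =1275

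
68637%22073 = 2418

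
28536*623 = 17777928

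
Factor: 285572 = 2^2*7^2*31^1*47^1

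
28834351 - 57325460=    - 28491109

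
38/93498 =19/46749 = 0.00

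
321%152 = 17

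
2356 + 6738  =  9094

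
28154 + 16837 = 44991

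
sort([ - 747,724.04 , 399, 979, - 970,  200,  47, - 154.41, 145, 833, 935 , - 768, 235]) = [ - 970, - 768,-747,-154.41,47, 145, 200, 235,399,  724.04,  833, 935 , 979 ]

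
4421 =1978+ 2443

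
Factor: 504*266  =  2^4*3^2 * 7^2* 19^1 = 134064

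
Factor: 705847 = 23^1*30689^1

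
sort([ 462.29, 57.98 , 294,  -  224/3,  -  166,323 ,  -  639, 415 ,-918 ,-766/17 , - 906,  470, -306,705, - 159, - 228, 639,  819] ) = [-918,-906, - 639, - 306,-228, - 166, - 159,-224/3, - 766/17, 57.98, 294, 323,415,462.29,470,639,  705,819 ] 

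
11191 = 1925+9266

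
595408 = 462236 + 133172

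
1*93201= 93201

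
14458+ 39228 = 53686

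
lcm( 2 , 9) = 18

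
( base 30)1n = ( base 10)53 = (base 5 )203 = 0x35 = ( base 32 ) 1l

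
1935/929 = 2+77/929 = 2.08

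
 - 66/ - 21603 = 22/7201 = 0.00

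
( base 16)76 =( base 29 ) 42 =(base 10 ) 118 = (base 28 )46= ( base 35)3d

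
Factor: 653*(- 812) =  - 530236 = - 2^2 * 7^1*29^1* 653^1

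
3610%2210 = 1400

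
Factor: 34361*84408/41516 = 2^1*3^1*97^ ( - 1)*107^( - 1 )*3517^1*34361^1 = 725085822/10379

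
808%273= 262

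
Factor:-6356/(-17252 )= 7/19 = 7^1*19^(  -  1)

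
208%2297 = 208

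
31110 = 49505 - 18395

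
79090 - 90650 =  - 11560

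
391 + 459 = 850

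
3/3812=3/3812 = 0.00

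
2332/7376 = 583/1844 = 0.32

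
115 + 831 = 946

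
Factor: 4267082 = 2^1*2133541^1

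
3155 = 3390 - 235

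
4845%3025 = 1820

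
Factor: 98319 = 3^1*13^1*2521^1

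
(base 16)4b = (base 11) 69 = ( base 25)30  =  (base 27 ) 2L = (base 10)75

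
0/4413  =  0 = 0.00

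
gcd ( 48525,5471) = 1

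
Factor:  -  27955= - 5^1*5591^1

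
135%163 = 135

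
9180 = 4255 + 4925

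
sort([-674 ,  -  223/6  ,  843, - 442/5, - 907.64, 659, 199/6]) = [ - 907.64, - 674, - 442/5, - 223/6, 199/6 , 659, 843]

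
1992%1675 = 317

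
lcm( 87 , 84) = 2436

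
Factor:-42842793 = -3^1*7^1*2040133^1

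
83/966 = 83/966=0.09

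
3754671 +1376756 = 5131427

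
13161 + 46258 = 59419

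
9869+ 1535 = 11404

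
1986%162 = 42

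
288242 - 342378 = - 54136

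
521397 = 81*6437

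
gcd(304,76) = 76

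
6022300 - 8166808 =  - 2144508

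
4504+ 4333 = 8837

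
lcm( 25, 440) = 2200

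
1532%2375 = 1532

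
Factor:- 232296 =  - 2^3*3^1*9679^1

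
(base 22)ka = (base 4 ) 13002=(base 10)450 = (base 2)111000010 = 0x1C2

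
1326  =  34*39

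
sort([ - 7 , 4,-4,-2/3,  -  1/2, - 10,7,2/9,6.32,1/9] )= [-10, - 7, - 4, - 2/3, - 1/2, 1/9, 2/9,4,6.32,7 ] 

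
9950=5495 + 4455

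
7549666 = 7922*953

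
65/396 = 65/396 = 0.16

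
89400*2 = 178800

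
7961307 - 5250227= 2711080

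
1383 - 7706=  -  6323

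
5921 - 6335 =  - 414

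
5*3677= 18385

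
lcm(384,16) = 384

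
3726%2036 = 1690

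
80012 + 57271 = 137283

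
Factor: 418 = 2^1*11^1*19^1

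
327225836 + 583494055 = 910719891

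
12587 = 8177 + 4410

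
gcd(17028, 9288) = 1548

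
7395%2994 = 1407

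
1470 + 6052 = 7522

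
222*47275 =10495050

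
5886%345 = 21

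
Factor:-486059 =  - 7^1* 23^1*3019^1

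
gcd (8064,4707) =9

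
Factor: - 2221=  -  2221^1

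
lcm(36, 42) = 252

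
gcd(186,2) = 2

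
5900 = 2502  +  3398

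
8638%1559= 843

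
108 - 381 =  -273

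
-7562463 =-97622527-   -  90060064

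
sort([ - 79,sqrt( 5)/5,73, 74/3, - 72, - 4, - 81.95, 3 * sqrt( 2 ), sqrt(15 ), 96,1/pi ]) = [ - 81.95, - 79, - 72 , - 4,1/pi,sqrt( 5 ) /5,sqrt(15 ) , 3 * sqrt( 2), 74/3,73,96]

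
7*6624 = 46368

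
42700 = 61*700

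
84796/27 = 3140 + 16/27 = 3140.59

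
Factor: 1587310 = 2^1*5^1 * 158731^1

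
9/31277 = 9/31277 = 0.00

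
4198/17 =4198/17= 246.94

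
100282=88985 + 11297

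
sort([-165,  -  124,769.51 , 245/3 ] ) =[ - 165,  -  124, 245/3, 769.51 ]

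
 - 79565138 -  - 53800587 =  - 25764551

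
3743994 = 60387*62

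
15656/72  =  217+4/9 = 217.44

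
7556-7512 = 44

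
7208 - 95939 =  - 88731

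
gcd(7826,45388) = 14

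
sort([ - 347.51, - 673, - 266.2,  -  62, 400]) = [ - 673,-347.51,-266.2, - 62, 400 ] 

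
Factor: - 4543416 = - 2^3 * 3^2* 63103^1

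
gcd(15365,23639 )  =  7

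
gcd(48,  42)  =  6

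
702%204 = 90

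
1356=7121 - 5765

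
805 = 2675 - 1870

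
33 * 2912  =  96096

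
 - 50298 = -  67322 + 17024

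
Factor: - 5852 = - 2^2 * 7^1*11^1*19^1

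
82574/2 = 41287  =  41287.00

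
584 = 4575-3991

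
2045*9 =18405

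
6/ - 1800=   -1 +299/300= -0.00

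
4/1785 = 4/1785 = 0.00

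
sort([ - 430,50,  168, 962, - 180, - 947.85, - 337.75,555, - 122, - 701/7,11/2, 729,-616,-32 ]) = [ - 947.85, - 616, - 430, - 337.75, - 180,  -  122, - 701/7, - 32 , 11/2,50,  168,  555, 729 , 962] 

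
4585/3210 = 917/642 = 1.43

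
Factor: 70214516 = 2^2*17553629^1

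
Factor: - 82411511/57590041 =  - 7^1*13^1* 109^( - 1)*151^( - 1) * 3499^(-1)*905621^1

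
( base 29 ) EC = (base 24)ha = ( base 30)DS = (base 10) 418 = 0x1a2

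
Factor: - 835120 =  - 2^4 * 5^1*11^1*13^1 * 73^1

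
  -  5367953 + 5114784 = -253169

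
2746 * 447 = 1227462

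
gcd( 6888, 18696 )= 984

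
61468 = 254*242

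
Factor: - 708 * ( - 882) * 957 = 597604392 = 2^3 * 3^4*7^2*11^1*29^1*59^1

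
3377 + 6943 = 10320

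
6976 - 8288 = -1312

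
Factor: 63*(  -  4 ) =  - 252 = - 2^2* 3^2 * 7^1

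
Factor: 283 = 283^1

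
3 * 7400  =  22200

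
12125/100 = 485/4 = 121.25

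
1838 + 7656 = 9494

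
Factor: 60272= 2^4*3767^1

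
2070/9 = 230 = 230.00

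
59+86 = 145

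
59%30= 29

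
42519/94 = 452 + 31/94 = 452.33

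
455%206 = 43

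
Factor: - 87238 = -2^1*53^1 * 823^1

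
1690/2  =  845 = 845.00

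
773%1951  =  773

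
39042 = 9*4338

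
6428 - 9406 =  -2978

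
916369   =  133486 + 782883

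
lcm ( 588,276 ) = 13524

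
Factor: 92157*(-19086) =-2^1*3^2*13^1*17^1*139^1*3181^1 =- 1758908502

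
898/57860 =449/28930 = 0.02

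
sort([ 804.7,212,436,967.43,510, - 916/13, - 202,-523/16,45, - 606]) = [ - 606, - 202, - 916/13, - 523/16,45,212,436,510, 804.7, 967.43] 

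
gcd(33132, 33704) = 44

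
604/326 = 1 + 139/163=1.85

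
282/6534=47/1089 =0.04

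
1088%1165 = 1088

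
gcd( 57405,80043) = 3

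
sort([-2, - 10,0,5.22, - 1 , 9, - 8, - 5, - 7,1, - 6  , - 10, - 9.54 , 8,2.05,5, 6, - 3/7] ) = [ - 10, - 10, - 9.54, - 8, - 7, - 6, - 5 , - 2, - 1, - 3/7,0, 1, 2.05,5,5.22,6 , 8 , 9] 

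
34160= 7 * 4880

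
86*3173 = 272878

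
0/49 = 0 = 0.00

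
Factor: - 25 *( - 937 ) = 5^2*937^1 = 23425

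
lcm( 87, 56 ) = 4872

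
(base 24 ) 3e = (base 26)38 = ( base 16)56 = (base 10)86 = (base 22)3k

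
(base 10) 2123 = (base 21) 4h2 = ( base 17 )75F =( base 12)128B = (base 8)4113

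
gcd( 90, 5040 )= 90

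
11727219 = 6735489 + 4991730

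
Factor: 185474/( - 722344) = -2^(-2) *7^( - 1)*12899^( - 1) *92737^1=   -92737/361172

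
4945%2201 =543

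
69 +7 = 76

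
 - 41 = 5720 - 5761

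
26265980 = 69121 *380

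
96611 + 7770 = 104381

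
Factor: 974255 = 5^1*29^1 * 6719^1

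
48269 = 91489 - 43220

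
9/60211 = 9/60211 = 0.00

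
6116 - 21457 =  - 15341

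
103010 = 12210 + 90800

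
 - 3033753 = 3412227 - 6445980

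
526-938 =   -  412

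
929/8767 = 929/8767 = 0.11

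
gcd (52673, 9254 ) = 1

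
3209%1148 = 913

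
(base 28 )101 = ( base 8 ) 1421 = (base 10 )785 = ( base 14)401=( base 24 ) 18h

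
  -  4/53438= - 1+ 26717/26719 = - 0.00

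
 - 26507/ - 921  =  26507/921 = 28.78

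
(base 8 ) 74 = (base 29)22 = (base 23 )2E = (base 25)2a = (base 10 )60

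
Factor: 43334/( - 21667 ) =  - 2 = - 2^1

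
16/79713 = 16/79713 =0.00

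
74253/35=74253/35=2121.51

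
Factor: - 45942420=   -  2^2 * 3^1*5^1*765707^1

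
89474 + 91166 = 180640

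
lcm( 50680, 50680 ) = 50680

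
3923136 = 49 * 80064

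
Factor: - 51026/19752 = - 2^( - 2)*3^(-1 )*31^1 = - 31/12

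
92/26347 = 92/26347  =  0.00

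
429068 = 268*1601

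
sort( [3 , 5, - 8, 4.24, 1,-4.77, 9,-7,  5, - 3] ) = [-8, - 7, - 4.77, - 3 , 1 , 3,4.24,  5,5, 9 ] 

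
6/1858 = 3/929 = 0.00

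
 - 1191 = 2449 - 3640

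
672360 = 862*780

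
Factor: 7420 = 2^2 * 5^1*7^1 * 53^1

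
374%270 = 104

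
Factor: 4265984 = 2^11 * 2083^1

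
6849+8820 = 15669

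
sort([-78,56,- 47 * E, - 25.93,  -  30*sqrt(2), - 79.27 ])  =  [ - 47*E, - 79.27, - 78, - 30 * sqrt(2),-25.93, 56]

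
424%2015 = 424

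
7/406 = 1/58 = 0.02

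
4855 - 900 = 3955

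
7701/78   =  2567/26 = 98.73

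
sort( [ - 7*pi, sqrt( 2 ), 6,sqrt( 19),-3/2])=[ - 7*pi, - 3/2,sqrt( 2 ), sqrt( 19) , 6] 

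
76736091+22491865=99227956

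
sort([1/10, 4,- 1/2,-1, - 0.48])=[ - 1,-1/2,-0.48,1/10, 4] 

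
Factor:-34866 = -2^1*3^2 * 13^1*149^1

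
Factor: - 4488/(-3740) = 2^1*3^1*5^(-1) =6/5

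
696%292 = 112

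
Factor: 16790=2^1*5^1*23^1*73^1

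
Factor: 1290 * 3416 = 4406640 = 2^4*3^1*5^1*7^1*43^1*61^1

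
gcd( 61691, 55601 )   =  7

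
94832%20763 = 11780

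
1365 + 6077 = 7442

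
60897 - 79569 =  - 18672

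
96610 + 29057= 125667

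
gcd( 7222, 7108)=2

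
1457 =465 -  - 992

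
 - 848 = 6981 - 7829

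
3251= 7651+-4400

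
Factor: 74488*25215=2^3*3^1*5^1*41^2*9311^1 = 1878214920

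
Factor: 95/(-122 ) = -2^( - 1)*5^1*19^1 * 61^ (  -  1)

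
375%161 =53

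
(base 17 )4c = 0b1010000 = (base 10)80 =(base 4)1100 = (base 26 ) 32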